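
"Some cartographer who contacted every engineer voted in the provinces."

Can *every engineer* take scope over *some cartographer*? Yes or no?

*every engineer* occurs within the relative clause *who contacted every engineer*.
Relative clauses are scope islands: a quantifier cannot QR out of a relative clause to take scope in the matrix clause.
So *every engineer* cannot raise to a position above *some cartographer*.
(Only the surface reading survives: one fixed cartographer with respect to all the relevant engineers.)

No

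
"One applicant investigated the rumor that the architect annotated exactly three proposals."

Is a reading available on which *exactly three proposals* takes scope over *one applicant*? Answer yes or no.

*exactly three proposals* occurs within the complex NP *the rumor that the architect annotated exactly three proposals*.
A that-clause complement to a noun is an island; QR cannot cross the NP boundary.
There is no licit LF on which *exactly three proposals* c-commands *one applicant*.

No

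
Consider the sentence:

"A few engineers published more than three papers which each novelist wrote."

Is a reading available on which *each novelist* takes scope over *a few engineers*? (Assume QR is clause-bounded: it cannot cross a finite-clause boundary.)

No

*each novelist* occurs within the relative clause *which each novelist wrote* modifying *more than three papers*.
Relative clauses are scope islands: a quantifier cannot QR out of a relative clause to take scope in the matrix clause.
So the wide-scope reading for *each novelist* is blocked.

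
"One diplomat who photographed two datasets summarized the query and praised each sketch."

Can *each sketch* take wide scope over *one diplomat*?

The target quantifier *each sketch* is part of one conjunct of the coordinate structure (*praised each sketch*).
QR out of a conjunct would have to apply non-ATB, which the CSC forbids.
The inverse ordering *each sketch* > *one diplomat* is therefore underivable.
(Only the surface reading survives: one fixed diplomat with respect to all the relevant sketches.)

No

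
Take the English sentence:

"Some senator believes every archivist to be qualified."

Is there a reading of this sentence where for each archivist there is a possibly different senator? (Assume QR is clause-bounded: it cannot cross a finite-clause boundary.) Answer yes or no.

That reading corresponds to *every archivist* > *some senator*.
This is an ECM construction: *every archivist* is the infinitival subject, Case-marked by the matrix verb, and the infinitive is transparent for QR.
Nothing blocks QR of the lower DP to a position above the higher one, so inverse scope is available.

Yes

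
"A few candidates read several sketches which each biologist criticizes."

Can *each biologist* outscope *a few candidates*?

The DP *each biologist* is contained in the relative clause *which each biologist criticizes* modifying *several sketches*.
QR out of a relative clause is ruled out by the relative-clause island constraint.
So *each biologist* cannot raise to a position above *a few candidates*.

No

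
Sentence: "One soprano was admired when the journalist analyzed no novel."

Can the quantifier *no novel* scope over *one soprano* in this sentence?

*no novel* sits inside the adjunct clause *when the journalist analyzed no novel*.
The adjunct-island constraint bars QR out of an adverbial clause.
So *no novel* cannot raise to a position above *one soprano*.

No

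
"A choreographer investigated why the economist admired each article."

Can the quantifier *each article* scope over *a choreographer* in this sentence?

No

The DP *each article* is contained in the embedded question *why the economist admired each article*.
The wh-island constraint blocks QR out of an embedded interrogative.
There is no licit LF on which *each article* c-commands *a choreographer*.
(Only the surface reading survives: one fixed choreographer with respect to all the relevant articles.)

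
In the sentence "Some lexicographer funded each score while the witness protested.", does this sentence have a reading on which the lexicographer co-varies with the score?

The described interpretation is the *each score* > *some lexicographer* scoping.
Although there is an adjunct clause, *each score* is in the main clause, not inside the adjunct.
Nothing blocks QR of the lower DP to a position above the higher one, so inverse scope is available.

Yes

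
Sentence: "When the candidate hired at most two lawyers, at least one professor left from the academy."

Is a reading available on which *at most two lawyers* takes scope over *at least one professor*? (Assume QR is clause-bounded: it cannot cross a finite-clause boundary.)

No

Structurally, *at most two lawyers* is inside the adjunct clause *when the candidate hired at most two lawyers*.
Adverbial clauses are not L-marked, so they are barriers for QR — the quantifier cannot escape the adjunct.
*at most two lawyers* > *at least one professor* would require crossing that boundary, which is illicit.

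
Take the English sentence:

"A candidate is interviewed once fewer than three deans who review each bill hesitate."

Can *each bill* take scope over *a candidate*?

No

The DP *each bill* is contained in the relative clause *who review each bill*, which is itself inside the adjunct *once fewer than three deans who review each bill hesitate*.
Even if one barrier were somehow void, the other would still block QR.
There is no licit LF on which *each bill* c-commands *a candidate*.
(Only the surface reading survives: one fixed candidate with respect to all the relevant bills.)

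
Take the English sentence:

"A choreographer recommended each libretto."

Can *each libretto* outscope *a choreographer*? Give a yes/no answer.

*each libretto* is the matrix object and *a choreographer* the matrix subject; the two are clausemates.
Ordinary QR to a clause-peripheral position gives the wide-scope LF for the lower DP.
The sentence is scopally ambiguous between *a choreographer* > *each libretto* and *each libretto* > *a choreographer*.

Yes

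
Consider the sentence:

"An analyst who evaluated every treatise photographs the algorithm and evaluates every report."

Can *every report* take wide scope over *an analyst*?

Structurally, *every report* is inside one conjunct of the coordinate structure (*evaluates every report*).
Asymmetric QR out of one conjunct violates the Coordinate Structure Constraint.
So the wide-scope reading for *every report* is blocked.
(Only the surface reading survives: one fixed analyst with respect to all the relevant reports.)

No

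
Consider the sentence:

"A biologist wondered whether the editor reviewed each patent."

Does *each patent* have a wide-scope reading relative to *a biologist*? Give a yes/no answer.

The target quantifier *each patent* is part of the embedded question *whether the editor reviewed each patent*.
Embedded questions are wh-islands: a quantifier inside an indirect question cannot QR into the matrix clause.
So *each patent* cannot raise to a position above *a biologist*.

No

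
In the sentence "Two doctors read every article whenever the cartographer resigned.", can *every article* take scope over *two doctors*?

Neither queried DP is inside the adjunct, so the adjunct-island constraint does not apply.
Clause-internal QR can adjoin the lower DP above the subject, yielding the inverse reading.

Yes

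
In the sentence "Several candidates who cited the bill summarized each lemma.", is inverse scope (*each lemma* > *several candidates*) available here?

*each lemma* is a matrix argument; only *several candidates* is modified by the relative clause *who cited the bill*, so the RC island is irrelevant to the target quantifier.
Clause-internal QR can adjoin the lower DP above the subject, yielding the inverse reading.

Yes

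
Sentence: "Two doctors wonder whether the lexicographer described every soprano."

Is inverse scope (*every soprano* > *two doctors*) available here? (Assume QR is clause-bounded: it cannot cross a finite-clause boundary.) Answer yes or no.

*every soprano* is embedded in the embedded question *whether the lexicographer described every soprano*.
Embedded questions are wh-islands: a quantifier inside an indirect question cannot QR into the matrix clause.
The inverse ordering *every soprano* > *two doctors* is therefore underivable.

No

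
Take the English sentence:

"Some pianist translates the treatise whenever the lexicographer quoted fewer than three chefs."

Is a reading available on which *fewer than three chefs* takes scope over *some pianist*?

No

The target quantifier *fewer than three chefs* is part of the adjunct clause *whenever the lexicographer quoted fewer than three chefs*.
Adjuncts are opaque for quantifier raising; a quantifier in an adjunct stays inside it.
*fewer than three chefs* > *some pianist* would require crossing that boundary, which is illicit.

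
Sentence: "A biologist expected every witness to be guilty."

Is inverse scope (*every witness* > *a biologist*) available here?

The ECM infinitive is scope-transparent — *every witness* is free to raise above *a biologist*.
QR within a single clause is free, so the lower quantifier may take scope over the higher one.
The sentence is scopally ambiguous between *a biologist* > *every witness* and *every witness* > *a biologist*.

Yes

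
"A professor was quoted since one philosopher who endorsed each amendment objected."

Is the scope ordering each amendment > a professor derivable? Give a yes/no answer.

No

The DP *each amendment* is contained in the relative clause *who endorsed each amendment*, which is itself inside the adjunct *since one philosopher who endorsed each amendment objected*.
Both the relative clause and the enclosing adjunct are scope islands; QR cannot cross either.
So *each amendment* cannot raise to a position above *a professor*.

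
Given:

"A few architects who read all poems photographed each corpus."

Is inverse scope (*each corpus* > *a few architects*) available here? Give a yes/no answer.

Yes

The relative clause *who read all poems* modifies *a few architects*, but *each corpus* is not inside that relative clause — it is an argument of the matrix verb.
Since no island is crossed, the inverse ordering is licensed alongside surface scope.
The sentence is scopally ambiguous between *a few architects* > *each corpus* and *each corpus* > *a few architects*.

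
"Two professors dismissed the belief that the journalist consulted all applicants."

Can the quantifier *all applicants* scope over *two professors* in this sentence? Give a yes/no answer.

No

Structurally, *all applicants* is inside the complex NP *the belief that the journalist consulted all applicants*.
The complex NP is opaque for QR — the quantifier is frozen inside the noun's complement.
There is no licit LF on which *all applicants* c-commands *two professors*.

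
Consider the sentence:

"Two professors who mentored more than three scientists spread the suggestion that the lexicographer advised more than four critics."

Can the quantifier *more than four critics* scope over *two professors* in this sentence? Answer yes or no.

Structurally, *more than four critics* is inside the complex NP *the suggestion that the lexicographer advised more than four critics*.
Since the clause is the complement of a nominal head, the CNPC blocks scope extraction.
Hence only narrow scope for *more than four critics* (under *two professors*) survives.

No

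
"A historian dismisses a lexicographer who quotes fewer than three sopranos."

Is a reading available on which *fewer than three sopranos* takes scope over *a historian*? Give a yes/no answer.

*fewer than three sopranos* occurs within the relative clause *who quotes fewer than three sopranos* modifying *a lexicographer*.
Relative clauses are scope islands: a quantifier cannot QR out of a relative clause to take scope in the matrix clause.
So *fewer than three sopranos* cannot raise to a position above *a historian*.

No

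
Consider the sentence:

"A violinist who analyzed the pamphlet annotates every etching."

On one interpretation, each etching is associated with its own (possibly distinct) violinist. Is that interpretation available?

That reading corresponds to *every etching* > *a violinist*.
The relative clause *who analyzed the pamphlet* modifies *a violinist*, but *every etching* is not inside that relative clause — it is an argument of the matrix verb.
Clause-internal QR can adjoin the lower DP above the subject, yielding the inverse reading.
Both orderings are possible: *a violinist* > *every etching* and *every etching* > *a violinist*.

Yes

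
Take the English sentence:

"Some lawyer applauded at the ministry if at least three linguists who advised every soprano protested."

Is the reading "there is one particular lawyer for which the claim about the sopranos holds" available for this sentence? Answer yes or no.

This is the *some lawyer* > *every soprano* reading.
That is the surface-scope ordering, which is always one of the available readings — island constraints only ever restrict inverse scope.

Yes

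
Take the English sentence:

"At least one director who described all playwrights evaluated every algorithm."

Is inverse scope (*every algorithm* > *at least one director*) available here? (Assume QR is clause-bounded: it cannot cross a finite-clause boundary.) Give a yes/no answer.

Yes

The relative clause *who described all playwrights* modifies *at least one director*, but *every algorithm* is not inside that relative clause — it is an argument of the matrix verb.
Ordinary QR to a clause-peripheral position gives the wide-scope LF for the lower DP.
The sentence is scopally ambiguous between *at least one director* > *every algorithm* and *every algorithm* > *at least one director*.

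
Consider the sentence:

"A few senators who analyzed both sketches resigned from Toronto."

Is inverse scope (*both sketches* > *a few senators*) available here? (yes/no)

*both sketches* sits inside the relative clause *who analyzed both sketches*.
A relative clause is a scope island — quantifier raising cannot cross its boundary.
The inverse ordering *both sketches* > *a few senators* is therefore underivable.

No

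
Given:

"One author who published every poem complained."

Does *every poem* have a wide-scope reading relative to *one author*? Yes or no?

*every poem* is embedded in the relative clause *who published every poem*.
QR out of a relative clause is ruled out by the relative-clause island constraint.
*every poem* > *one author* would require crossing that boundary, which is illicit.
(Only the surface reading survives: one fixed author with respect to all the relevant poems.)

No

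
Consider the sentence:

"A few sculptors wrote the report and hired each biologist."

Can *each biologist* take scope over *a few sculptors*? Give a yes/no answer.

*each biologist* sits inside one conjunct of the coordinate structure (*hired each biologist*).
A quantifier cannot raise out of one conjunct of a coordination across the whole coordinate structure — the CSC applies to QR.
So the wide-scope reading for *each biologist* is blocked.

No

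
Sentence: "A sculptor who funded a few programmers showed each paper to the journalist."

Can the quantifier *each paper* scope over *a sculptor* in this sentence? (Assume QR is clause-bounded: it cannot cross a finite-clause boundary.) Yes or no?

Yes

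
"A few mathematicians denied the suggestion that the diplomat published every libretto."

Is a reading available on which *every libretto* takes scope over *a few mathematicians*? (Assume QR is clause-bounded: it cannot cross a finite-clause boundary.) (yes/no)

Structurally, *every libretto* is inside the complex NP *the suggestion that the diplomat published every libretto*.
The complex NP is opaque for QR — the quantifier is frozen inside the noun's complement.
So *every libretto* cannot raise high enough to outscope *a few mathematicians*; only the surface ordering *a few mathematicians* > *every libretto* is available.

No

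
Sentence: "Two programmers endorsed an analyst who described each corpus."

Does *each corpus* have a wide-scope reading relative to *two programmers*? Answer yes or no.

The DP *each corpus* is contained in the relative clause *who described each corpus* modifying *an analyst*.
A relative clause is a scope island — quantifier raising cannot cross its boundary.
Hence only narrow scope for *each corpus* (under *two programmers*) survives.

No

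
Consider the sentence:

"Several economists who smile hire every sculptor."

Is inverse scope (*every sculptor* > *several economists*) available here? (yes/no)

The RC *who smile* is an island, but *every sculptor* is not inside it — it is the matrix object, a clausemate of *several economists*.
Nothing blocks QR of the lower DP to a position above the higher one, so inverse scope is available.

Yes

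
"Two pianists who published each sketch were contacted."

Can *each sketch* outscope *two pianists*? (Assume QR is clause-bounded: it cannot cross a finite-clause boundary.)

No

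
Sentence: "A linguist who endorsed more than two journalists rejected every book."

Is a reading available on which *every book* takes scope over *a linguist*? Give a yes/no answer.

*every book* is a matrix argument; only *a linguist* is modified by the relative clause *who endorsed more than two journalists*, so the RC island is irrelevant to the target quantifier.
Since no island is crossed, the inverse ordering is licensed alongside surface scope.

Yes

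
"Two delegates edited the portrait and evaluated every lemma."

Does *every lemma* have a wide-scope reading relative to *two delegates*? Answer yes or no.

*every lemma* sits inside one conjunct of the coordinate structure (*evaluated every lemma*).
QR out of a conjunct would have to apply non-ATB, which the CSC forbids.
The inverse ordering *every lemma* > *two delegates* is therefore underivable.

No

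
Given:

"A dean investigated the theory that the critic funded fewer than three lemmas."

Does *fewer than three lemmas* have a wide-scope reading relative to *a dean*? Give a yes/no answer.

No

*fewer than three lemmas* occurs within the complex NP *the theory that the critic funded fewer than three lemmas*.
Noun-complement clauses are scope islands (the Complex NP Constraint): a quantifier inside one cannot scope into the matrix.
So *fewer than three lemmas* cannot raise to a position above *a dean*.
(Only the surface reading survives: one fixed dean with respect to all the relevant lemmas.)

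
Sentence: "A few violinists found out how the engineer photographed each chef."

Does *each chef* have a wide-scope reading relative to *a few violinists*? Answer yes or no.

*each chef* sits inside the embedded question *how the engineer photographed each chef*.
An indirect question is a wh-island; the filled [Spec,CP] blocks QR across the CP edge.
So *each chef* cannot raise to a position above *a few violinists*.

No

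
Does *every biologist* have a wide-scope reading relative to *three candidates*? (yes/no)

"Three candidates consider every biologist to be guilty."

Yes

*every biologist* is the subject of an ECM infinitive — the infinitival complement of an ECM verb is not a scope island, so *every biologist* can raise into the matrix clause.
Since no island is crossed, the inverse ordering is licensed alongside surface scope.
The sentence is scopally ambiguous between *three candidates* > *every biologist* and *every biologist* > *three candidates*.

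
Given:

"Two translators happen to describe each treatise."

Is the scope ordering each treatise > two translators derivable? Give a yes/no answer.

The matrix predicate is a raising verb, whose infinitival complement is not a scope island — *each treatise* can QR into the matrix clause.
Ordinary QR to a clause-peripheral position gives the wide-scope LF for the lower DP.
The sentence is scopally ambiguous between *two translators* > *each treatise* and *each treatise* > *two translators*.

Yes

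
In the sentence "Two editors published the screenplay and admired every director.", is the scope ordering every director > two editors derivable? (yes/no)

The DP *every director* is contained in one conjunct of the coordinate structure (*admired every director*).
The Coordinate Structure Constraint blocks movement (including QR) out of a single conjunct.
So *every director* cannot raise high enough to outscope *two editors*; only the surface ordering *two editors* > *every director* is available.

No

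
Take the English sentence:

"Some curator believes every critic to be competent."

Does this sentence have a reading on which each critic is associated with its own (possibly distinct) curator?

Yes

That reading corresponds to *every critic* > *some curator*.
This is an ECM construction: *every critic* is the infinitival subject, Case-marked by the matrix verb, and the infinitive is transparent for QR.
Clause-internal QR can adjoin the lower DP above the subject, yielding the inverse reading.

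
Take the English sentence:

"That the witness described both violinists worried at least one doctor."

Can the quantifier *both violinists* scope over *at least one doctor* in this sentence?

*both violinists* occurs within the sentential subject *that the witness described both violinists*.
Clausal subjects are scope islands; QR from inside the subject into the matrix is barred.
The ordering *both violinists* > *at least one doctor* is therefore underivable.

No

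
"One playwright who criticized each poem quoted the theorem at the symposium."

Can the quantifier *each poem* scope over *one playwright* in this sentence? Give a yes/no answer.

*each poem* is embedded in the relative clause *who criticized each poem*.
Relative clauses are scope islands: a quantifier cannot QR out of a relative clause to take scope in the matrix clause.
Hence only narrow scope for *each poem* (under *one playwright*) survives.
(Only the surface reading survives: one fixed playwright with respect to all the relevant poems.)

No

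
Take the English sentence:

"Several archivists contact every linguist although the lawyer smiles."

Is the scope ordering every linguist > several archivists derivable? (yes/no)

Although there is an adjunct clause, *every linguist* is in the main clause, not inside the adjunct.
QR within a single clause is free, so the lower quantifier may take scope over the higher one.
The sentence is scopally ambiguous between *several archivists* > *every linguist* and *every linguist* > *several archivists*.

Yes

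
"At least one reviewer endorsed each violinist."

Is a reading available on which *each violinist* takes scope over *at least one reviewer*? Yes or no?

*each violinist* and *at least one reviewer* are in the same minimal clause.
With no island boundary between them, the object can take inverse scope over the subject via ordinary QR within the clause.

Yes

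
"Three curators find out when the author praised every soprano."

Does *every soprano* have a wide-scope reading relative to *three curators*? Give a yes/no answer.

No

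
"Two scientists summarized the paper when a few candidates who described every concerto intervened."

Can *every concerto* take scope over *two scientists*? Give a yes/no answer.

No

The DP *every concerto* is contained in the relative clause *who described every concerto*, which is itself inside the adjunct *when a few candidates who described every concerto intervened*.
Even if one barrier were somehow void, the other would still block QR.
So *every concerto* cannot raise high enough to outscope *two scientists*; only the surface ordering *two scientists* > *every concerto* is available.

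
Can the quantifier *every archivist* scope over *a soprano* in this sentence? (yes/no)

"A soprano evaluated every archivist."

*every archivist* is the matrix object and *a soprano* the matrix subject; the two are clausemates.
Nothing blocks QR of the lower DP to a position above the higher one, so inverse scope is available.

Yes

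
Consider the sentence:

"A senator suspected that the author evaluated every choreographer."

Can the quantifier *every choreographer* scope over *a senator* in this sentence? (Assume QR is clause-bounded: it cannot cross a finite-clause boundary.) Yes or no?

No

*every choreographer* occurs within the finite complement clause *that the author evaluated every choreographer*.
QR is clause-bounded, so the finite complement is a scope island for the embedded quantifier.
The inverse ordering *every choreographer* > *a senator* is therefore underivable.
(Only the surface reading survives: one fixed senator with respect to all the relevant choreographers.)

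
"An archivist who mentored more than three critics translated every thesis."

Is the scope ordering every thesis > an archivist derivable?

Yes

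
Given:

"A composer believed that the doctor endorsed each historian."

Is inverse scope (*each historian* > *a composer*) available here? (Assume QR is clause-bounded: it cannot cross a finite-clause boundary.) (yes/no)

No

The DP *each historian* is contained in the finite complement clause *that the doctor endorsed each historian*.
Finite CP is the ceiling for QR here, by assumption.
There is no licit LF on which *each historian* c-commands *a composer*.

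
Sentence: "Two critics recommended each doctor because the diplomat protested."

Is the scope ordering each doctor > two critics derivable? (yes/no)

The adjunct clause does not contain *each doctor*, which is the matrix object.
Clause-internal QR can adjoin the lower DP above the subject, yielding the inverse reading.

Yes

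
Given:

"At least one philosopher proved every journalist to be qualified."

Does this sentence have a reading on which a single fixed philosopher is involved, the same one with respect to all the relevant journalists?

The described interpretation is the *at least one philosopher* > *every journalist* scoping.
Surface scope (*at least one philosopher* > *every journalist*) is always derivable; islands only block QR, not in-situ interpretation.

Yes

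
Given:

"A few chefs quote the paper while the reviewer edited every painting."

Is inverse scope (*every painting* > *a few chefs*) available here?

No

*every painting* occurs within the adjunct clause *while the reviewer edited every painting*.
Since the clause is an adjunct (not a complement), the Adjunct Condition blocks QR across its edge.
So the wide-scope reading for *every painting* is blocked.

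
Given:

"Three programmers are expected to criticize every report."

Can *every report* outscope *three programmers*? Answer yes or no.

Yes

Raising constructions are monoclausal for scope purposes; *every report* is not separated from *three programmers* by any island.
Since no island is crossed, the inverse ordering is licensed alongside surface scope.
The sentence is scopally ambiguous between *three programmers* > *every report* and *every report* > *three programmers*.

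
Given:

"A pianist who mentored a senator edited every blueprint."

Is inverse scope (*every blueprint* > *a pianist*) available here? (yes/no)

The RC *who mentored a senator* is an island, but *every blueprint* is not inside it — it is the matrix object, a clausemate of *a pianist*.
QR within a single clause is free, so the lower quantifier may take scope over the higher one.
So *every blueprint* > *a pianist* is among the available readings.

Yes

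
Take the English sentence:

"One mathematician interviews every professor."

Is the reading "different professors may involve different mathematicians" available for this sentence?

Yes

This is the *every professor* > *one mathematician* reading.
*every professor* and *one mathematician* are in the same minimal clause.
With no island boundary between them, the object can take inverse scope over the subject via ordinary QR within the clause.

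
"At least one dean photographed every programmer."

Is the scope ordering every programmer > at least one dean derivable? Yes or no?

Yes

Both DPs are arguments of the same predicate; there is no clause or island boundary between them.
With no island boundary between them, the object can take inverse scope over the subject via ordinary QR within the clause.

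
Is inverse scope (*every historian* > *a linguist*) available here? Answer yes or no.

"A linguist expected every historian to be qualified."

Yes

This is an ECM construction: *every historian* is the infinitival subject, Case-marked by the matrix verb, and the infinitive is transparent for QR.
Nothing blocks QR of the lower DP to a position above the higher one, so inverse scope is available.
So *every historian* > *a linguist* is among the available readings.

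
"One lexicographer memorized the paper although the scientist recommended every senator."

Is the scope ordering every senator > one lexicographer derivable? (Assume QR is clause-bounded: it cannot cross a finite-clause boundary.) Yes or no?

*every senator* sits inside the adjunct clause *although the scientist recommended every senator*.
Since the clause is an adjunct (not a complement), the Adjunct Condition blocks QR across its edge.
Hence only narrow scope for *every senator* (under *one lexicographer*) survives.

No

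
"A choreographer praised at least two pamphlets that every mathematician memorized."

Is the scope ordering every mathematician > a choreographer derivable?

Structurally, *every mathematician* is inside the relative clause *that every mathematician memorized* modifying *at least two pamphlets*.
The relative clause forms an island for QR, so the quantifier is confined to the head noun's restrictor.
Hence only narrow scope for *every mathematician* (under *a choreographer*) survives.
(Only the surface reading survives: one fixed choreographer with respect to all the relevant mathematicians.)

No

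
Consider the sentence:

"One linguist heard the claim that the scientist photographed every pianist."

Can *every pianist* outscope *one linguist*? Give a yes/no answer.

No

The DP *every pianist* is contained in the complex NP *the claim that the scientist photographed every pianist*.
The Complex NP Constraint bars QR out of the complement clause of a noun.
So *every pianist* cannot raise to a position above *one linguist*.
(Only the surface reading survives: one fixed linguist with respect to all the relevant pianists.)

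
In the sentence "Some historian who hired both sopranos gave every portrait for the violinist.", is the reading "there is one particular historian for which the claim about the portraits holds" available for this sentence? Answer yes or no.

This is the *some historian* > *every portrait* reading.
That is the surface-scope ordering, which is always one of the available readings — island constraints only ever restrict inverse scope.

Yes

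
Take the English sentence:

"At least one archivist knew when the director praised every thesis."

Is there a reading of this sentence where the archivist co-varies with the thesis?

No

The paraphrase describes the scope ordering *every thesis* > *at least one archivist*.
The DP *every thesis* is contained in the embedded question *when the director praised every thesis*.
Embedded wh-clauses are opaque for QR, so the quantifier stays inside the question.
The inverse ordering *every thesis* > *at least one archivist* is therefore underivable.
(Only the surface reading survives: one fixed archivist with respect to all the relevant theses.)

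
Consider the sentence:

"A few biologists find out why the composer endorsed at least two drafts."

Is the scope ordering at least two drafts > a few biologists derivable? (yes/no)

No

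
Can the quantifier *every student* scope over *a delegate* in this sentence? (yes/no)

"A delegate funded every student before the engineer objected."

The adjunct clause does not contain *every student*, which is the matrix object.
Ordinary QR to a clause-peripheral position gives the wide-scope LF for the lower DP.
The sentence is scopally ambiguous between *a delegate* > *every student* and *every student* > *a delegate*.

Yes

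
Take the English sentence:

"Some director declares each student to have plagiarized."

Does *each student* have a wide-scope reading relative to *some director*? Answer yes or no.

*each student* is the subject of an ECM infinitive — the infinitival complement of an ECM verb is not a scope island, so *each student* can raise into the matrix clause.
Since no island is crossed, the inverse ordering is licensed alongside surface scope.

Yes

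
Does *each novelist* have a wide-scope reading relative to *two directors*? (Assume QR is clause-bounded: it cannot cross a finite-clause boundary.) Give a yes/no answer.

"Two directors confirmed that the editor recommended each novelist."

The DP *each novelist* is contained in the finite complement clause *that the editor recommended each novelist*.
Given the clause-boundedness assumption, QR cannot cross the finite CP into the matrix.
The inverse ordering *each novelist* > *two directors* is therefore underivable.

No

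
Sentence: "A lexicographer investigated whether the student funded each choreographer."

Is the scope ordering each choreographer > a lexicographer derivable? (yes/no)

No

The DP *each choreographer* is contained in the embedded question *whether the student funded each choreographer*.
Embedded questions are wh-islands: a quantifier inside an indirect question cannot QR into the matrix clause.
The inverse ordering *each choreographer* > *a lexicographer* is therefore underivable.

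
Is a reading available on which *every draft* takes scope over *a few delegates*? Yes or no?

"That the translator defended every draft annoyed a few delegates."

Structurally, *every draft* is inside the sentential subject *that the translator defended every draft*.
The Sentential Subject Constraint rules out raising the quantifier out of the that-clause subject.
So *every draft* cannot raise to a position above *a few delegates*.

No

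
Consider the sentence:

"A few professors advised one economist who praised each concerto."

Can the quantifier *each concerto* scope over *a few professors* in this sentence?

*each concerto* sits inside the relative clause *who praised each concerto* modifying *one economist*.
Relative clauses block scope extraction: QR cannot target a position outside the modified NP.
*each concerto* > *a few professors* would require crossing that boundary, which is illicit.

No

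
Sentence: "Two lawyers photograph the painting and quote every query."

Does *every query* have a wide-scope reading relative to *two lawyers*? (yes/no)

No

*every query* sits inside one conjunct of the coordinate structure (*quote every query*).
Asymmetric QR out of one conjunct violates the Coordinate Structure Constraint.
So the wide-scope reading for *every query* is blocked.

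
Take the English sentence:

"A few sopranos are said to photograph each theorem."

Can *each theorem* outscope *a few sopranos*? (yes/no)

Yes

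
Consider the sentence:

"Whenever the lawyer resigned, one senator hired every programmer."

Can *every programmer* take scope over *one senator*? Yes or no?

Neither queried DP is inside the adjunct, so the adjunct-island constraint does not apply.
Clause-internal QR can adjoin the lower DP above the subject, yielding the inverse reading.

Yes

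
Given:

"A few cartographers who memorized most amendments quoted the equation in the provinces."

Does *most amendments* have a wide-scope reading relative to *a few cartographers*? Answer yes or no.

No

The target quantifier *most amendments* is part of the relative clause *who memorized most amendments*.
Quantifiers inside a relative clause are trapped there; the RC boundary blocks QR.
*most amendments* is confined to the island and cannot take scope over *a few cartographers*.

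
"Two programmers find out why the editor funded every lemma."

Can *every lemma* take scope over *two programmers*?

No

*every lemma* sits inside the embedded question *why the editor funded every lemma*.
QR across an interrogative CP boundary is ruled out as a wh-island violation.
So *every lemma* cannot raise to a position above *two programmers*.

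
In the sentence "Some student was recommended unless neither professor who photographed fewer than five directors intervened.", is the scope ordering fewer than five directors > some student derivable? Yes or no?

No

*fewer than five directors* sits inside the relative clause *who photographed fewer than five directors*, which is itself inside the adjunct *unless neither professor who photographed fewer than five directors intervened*.
Both the relative clause and the enclosing adjunct are scope islands; QR cannot cross either.
There is no licit LF on which *fewer than five directors* c-commands *some student*.
(Only the surface reading survives: one fixed student with respect to all the relevant directors.)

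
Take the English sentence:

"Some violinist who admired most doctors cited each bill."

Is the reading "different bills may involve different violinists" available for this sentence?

Yes

The described interpretation is the *each bill* > *some violinist* scoping.
*each bill* is a matrix argument; only *some violinist* is modified by the relative clause *who admired most doctors*, so the RC island is irrelevant to the target quantifier.
With no island boundary between them, the object can take inverse scope over the subject via ordinary QR within the clause.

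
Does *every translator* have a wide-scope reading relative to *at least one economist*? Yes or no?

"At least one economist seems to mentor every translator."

Yes

The matrix predicate is a raising verb, whose infinitival complement is not a scope island — *every translator* can QR into the matrix clause.
No island intervenes, so both surface and inverse scope are derivable.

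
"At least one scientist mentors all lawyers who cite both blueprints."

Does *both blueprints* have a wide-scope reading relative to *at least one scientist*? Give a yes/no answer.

Structurally, *both blueprints* is inside the relative clause *who cite both blueprints* modifying *all lawyers*.
QR out of a relative clause is ruled out by the relative-clause island constraint.
*both blueprints* > *at least one scientist* would require crossing that boundary, which is illicit.
(Only the surface reading survives: one fixed scientist with respect to all the relevant blueprints.)

No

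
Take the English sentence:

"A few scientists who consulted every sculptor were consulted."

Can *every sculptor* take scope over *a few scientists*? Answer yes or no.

No

*every sculptor* sits inside the relative clause *who consulted every sculptor*.
Relative clauses block scope extraction: QR cannot target a position outside the modified NP.
So *every sculptor* cannot raise to a position above *a few scientists*.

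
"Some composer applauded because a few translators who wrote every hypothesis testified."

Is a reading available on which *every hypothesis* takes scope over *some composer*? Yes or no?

No

The DP *every hypothesis* is contained in the relative clause *who wrote every hypothesis*, which is itself inside the adjunct *because a few translators who wrote every hypothesis testified*.
Both the relative clause and the enclosing adjunct are scope islands; QR cannot cross either.
*every hypothesis* is confined to the island and cannot take scope over *some composer*.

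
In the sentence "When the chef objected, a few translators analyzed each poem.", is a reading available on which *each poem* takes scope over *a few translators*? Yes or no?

Although there is an adjunct clause, *each poem* is in the main clause, not inside the adjunct.
Since no island is crossed, the inverse ordering is licensed alongside surface scope.

Yes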